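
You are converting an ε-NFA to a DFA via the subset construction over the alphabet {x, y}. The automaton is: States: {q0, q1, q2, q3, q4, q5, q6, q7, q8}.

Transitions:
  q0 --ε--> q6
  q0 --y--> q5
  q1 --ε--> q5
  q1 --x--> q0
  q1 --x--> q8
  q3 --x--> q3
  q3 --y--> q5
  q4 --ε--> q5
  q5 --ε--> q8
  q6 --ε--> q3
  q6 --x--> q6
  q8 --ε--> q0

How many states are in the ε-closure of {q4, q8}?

6

Start with {q4, q8}.
From q4 via ε: add q5.
From q8 via ε: add q0.
From q0 via ε: add q6.
From q6 via ε: add q3.
ε-closure = {q0, q3, q4, q5, q6, q8}, which has 6 states.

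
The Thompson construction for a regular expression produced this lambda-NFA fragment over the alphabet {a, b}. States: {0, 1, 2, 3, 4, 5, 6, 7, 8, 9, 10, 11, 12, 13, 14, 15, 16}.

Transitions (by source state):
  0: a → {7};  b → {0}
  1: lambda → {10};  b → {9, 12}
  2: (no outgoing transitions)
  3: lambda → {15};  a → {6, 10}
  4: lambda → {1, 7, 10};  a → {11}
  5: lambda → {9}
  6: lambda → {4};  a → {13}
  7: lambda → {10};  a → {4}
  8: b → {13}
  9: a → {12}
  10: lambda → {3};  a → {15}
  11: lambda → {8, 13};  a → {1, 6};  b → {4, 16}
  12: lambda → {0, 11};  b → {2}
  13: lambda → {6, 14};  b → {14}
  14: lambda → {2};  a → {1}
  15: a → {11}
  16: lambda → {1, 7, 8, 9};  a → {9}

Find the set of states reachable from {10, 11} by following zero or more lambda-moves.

Start with {10, 11}.
From 10 via lambda: add 3.
From 11 via lambda: add 8, 13.
From 3 via lambda: add 15.
From 13 via lambda: add 6, 14.
From 6 via lambda: add 4.
From 14 via lambda: add 2.
From 4 via lambda: add 1, 7.
No new states can be added; the closed set is {1, 2, 3, 4, 6, 7, 8, 10, 11, 13, 14, 15}.

{1, 2, 3, 4, 6, 7, 8, 10, 11, 13, 14, 15}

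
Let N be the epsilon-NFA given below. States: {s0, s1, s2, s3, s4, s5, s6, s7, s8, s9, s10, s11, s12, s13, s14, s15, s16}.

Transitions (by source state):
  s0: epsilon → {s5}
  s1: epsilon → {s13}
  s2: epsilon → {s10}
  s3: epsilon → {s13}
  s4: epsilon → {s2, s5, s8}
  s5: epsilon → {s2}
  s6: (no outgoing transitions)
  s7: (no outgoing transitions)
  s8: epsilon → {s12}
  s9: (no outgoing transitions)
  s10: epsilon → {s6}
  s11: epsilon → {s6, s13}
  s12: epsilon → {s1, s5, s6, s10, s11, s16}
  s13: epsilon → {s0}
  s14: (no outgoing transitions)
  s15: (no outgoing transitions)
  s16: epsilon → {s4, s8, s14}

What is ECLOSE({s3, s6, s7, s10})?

Start with {s3, s6, s7, s10}.
From s3 via epsilon: add s13.
From s13 via epsilon: add s0.
From s0 via epsilon: add s5.
From s5 via epsilon: add s2.
No new states can be added; the closed set is {s0, s2, s3, s5, s6, s7, s10, s13}.

{s0, s2, s3, s5, s6, s7, s10, s13}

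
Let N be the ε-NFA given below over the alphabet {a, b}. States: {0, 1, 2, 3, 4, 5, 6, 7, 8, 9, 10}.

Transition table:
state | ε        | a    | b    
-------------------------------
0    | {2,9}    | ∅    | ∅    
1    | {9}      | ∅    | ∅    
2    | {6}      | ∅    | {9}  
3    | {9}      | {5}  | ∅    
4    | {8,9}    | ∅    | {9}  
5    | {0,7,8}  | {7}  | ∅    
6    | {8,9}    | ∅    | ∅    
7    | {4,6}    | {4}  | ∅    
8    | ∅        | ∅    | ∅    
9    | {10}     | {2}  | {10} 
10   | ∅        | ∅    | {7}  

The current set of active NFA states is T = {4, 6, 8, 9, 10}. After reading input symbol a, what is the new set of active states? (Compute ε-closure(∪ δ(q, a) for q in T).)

9 on a → {2}.
No a-transition from 4, 6, 8, 10.
Union after reading a: {2}.
Now take the ε-closure:
From 2 via ε: add 6.
From 6 via ε: add 8, 9.
From 9 via ε: add 10.
No new states can be added; the closed set is {2, 6, 8, 9, 10}.

{2, 6, 8, 9, 10}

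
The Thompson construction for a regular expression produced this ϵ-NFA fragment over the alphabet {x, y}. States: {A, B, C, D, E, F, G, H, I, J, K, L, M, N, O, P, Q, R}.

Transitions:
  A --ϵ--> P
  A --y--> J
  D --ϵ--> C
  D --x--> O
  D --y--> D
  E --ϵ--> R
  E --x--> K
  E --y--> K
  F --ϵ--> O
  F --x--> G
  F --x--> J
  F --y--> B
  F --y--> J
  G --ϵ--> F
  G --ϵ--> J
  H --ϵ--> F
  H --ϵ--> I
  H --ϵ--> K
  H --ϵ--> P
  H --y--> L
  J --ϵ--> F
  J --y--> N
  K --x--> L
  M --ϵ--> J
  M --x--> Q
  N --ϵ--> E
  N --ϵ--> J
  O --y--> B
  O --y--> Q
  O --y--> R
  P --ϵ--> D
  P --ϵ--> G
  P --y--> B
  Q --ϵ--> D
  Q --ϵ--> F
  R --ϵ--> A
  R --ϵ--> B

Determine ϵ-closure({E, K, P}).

{A, B, C, D, E, F, G, J, K, O, P, R}

Start with {E, K, P}.
From E via ϵ: add R.
From P via ϵ: add D, G.
From D via ϵ: add C.
From G via ϵ: add F, J.
From R via ϵ: add A, B.
From F via ϵ: add O.
No new states can be added; the closed set is {A, B, C, D, E, F, G, J, K, O, P, R}.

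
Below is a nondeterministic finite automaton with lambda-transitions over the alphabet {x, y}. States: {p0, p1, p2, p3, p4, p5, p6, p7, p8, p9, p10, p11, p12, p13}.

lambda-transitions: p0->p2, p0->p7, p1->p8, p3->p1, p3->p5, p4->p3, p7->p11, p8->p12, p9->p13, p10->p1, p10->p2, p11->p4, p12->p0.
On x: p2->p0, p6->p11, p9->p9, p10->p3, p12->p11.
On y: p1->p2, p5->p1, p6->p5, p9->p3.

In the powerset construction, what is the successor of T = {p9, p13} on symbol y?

p9 on y → {p3}.
No y-transition from p13.
Union after reading y: {p3}.
Now take the lambda-closure:
From p3 via lambda: add p1, p5.
From p1 via lambda: add p8.
From p8 via lambda: add p12.
From p12 via lambda: add p0.
From p0 via lambda: add p2, p7.
From p7 via lambda: add p11.
From p11 via lambda: add p4.
No new states can be added; the closed set is {p0, p1, p2, p3, p4, p5, p7, p8, p11, p12}.

{p0, p1, p2, p3, p4, p5, p7, p8, p11, p12}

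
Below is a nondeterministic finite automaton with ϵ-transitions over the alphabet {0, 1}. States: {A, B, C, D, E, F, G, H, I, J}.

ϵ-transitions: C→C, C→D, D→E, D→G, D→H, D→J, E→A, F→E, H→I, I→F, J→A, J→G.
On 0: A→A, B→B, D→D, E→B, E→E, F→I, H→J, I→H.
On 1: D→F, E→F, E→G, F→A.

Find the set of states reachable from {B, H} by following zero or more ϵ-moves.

Start with {B, H}.
From H via ϵ: add I.
From I via ϵ: add F.
From F via ϵ: add E.
From E via ϵ: add A.
No new states can be added; the closed set is {A, B, E, F, H, I}.

{A, B, E, F, H, I}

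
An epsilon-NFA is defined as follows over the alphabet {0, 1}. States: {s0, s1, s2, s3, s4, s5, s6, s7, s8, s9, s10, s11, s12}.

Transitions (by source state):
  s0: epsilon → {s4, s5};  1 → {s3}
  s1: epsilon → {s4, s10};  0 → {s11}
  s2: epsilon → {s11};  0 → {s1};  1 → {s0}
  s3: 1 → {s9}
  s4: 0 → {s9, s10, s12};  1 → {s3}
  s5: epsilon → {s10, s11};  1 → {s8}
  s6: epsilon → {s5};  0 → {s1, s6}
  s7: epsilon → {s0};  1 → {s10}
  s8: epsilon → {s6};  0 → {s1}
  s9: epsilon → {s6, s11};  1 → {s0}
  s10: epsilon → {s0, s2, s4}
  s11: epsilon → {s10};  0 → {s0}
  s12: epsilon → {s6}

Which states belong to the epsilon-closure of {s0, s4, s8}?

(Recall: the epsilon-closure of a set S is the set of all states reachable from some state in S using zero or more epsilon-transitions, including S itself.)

{s0, s2, s4, s5, s6, s8, s10, s11}

Start with {s0, s4, s8}.
From s0 via epsilon: add s5.
From s8 via epsilon: add s6.
From s5 via epsilon: add s10, s11.
From s10 via epsilon: add s2.
No new states can be added; the closed set is {s0, s2, s4, s5, s6, s8, s10, s11}.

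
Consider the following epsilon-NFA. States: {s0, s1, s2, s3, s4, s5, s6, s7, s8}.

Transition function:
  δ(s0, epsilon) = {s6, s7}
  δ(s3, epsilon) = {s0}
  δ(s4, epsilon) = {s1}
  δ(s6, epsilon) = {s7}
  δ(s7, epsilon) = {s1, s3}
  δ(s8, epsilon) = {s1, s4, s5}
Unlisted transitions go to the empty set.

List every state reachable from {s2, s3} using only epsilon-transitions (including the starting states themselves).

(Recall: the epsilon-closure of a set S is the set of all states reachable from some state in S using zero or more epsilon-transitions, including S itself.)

{s0, s1, s2, s3, s6, s7}

Start with {s2, s3}.
From s3 via epsilon: add s0.
From s0 via epsilon: add s6, s7.
From s7 via epsilon: add s1.
No new states can be added; the closed set is {s0, s1, s2, s3, s6, s7}.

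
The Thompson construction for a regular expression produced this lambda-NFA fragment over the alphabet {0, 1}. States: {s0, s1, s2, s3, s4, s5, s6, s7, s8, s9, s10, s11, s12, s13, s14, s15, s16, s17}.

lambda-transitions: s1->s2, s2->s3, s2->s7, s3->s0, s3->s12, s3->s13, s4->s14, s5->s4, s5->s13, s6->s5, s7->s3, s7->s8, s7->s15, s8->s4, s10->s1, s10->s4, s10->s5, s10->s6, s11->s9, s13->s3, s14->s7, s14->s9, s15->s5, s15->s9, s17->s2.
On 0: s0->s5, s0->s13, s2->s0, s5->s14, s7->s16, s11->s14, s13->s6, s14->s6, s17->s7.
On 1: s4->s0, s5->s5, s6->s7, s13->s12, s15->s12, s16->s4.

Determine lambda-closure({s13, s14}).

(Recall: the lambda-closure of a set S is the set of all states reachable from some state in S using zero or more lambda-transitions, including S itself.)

{s0, s3, s4, s5, s7, s8, s9, s12, s13, s14, s15}

Start with {s13, s14}.
From s13 via lambda: add s3.
From s14 via lambda: add s7, s9.
From s3 via lambda: add s0, s12.
From s7 via lambda: add s8, s15.
From s8 via lambda: add s4.
From s15 via lambda: add s5.
No new states can be added; the closed set is {s0, s3, s4, s5, s7, s8, s9, s12, s13, s14, s15}.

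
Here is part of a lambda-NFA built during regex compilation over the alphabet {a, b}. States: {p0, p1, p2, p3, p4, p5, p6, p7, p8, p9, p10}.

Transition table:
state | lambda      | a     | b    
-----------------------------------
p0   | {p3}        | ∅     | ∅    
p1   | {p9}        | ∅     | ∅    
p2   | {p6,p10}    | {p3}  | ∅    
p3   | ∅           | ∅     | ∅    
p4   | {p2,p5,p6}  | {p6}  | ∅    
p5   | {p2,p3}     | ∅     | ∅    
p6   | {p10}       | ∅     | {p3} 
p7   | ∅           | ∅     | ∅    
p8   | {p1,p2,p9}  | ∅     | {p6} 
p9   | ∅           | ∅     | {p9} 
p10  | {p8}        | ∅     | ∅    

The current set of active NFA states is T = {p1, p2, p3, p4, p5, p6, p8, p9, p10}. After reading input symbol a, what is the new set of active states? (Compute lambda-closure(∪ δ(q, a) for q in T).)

p2 on a → {p3}.
p4 on a → {p6}.
No a-transition from p1, p3, p5, p6, p8, p9, p10.
Union after reading a: {p3, p6}.
Now take the lambda-closure:
From p6 via lambda: add p10.
From p10 via lambda: add p8.
From p8 via lambda: add p1, p2, p9.
No new states can be added; the closed set is {p1, p2, p3, p6, p8, p9, p10}.

{p1, p2, p3, p6, p8, p9, p10}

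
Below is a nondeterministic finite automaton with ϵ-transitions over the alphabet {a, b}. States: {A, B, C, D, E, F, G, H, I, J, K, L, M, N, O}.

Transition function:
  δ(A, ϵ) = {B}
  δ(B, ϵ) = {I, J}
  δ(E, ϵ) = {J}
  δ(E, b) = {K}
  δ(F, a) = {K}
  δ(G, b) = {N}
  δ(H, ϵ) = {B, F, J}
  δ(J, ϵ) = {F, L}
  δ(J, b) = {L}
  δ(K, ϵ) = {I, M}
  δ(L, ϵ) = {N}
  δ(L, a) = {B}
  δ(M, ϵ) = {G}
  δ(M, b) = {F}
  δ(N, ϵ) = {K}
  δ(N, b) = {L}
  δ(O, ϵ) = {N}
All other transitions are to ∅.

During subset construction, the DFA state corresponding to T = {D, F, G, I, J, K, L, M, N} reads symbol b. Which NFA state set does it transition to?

{F, G, I, K, L, M, N}

G on b → {N}.
J on b → {L}.
M on b → {F}.
N on b → {L}.
No b-transition from D, F, I, K, L.
Union after reading b: {F, L, N}.
Now take the ϵ-closure:
From N via ϵ: add K.
From K via ϵ: add I, M.
From M via ϵ: add G.
No new states can be added; the closed set is {F, G, I, K, L, M, N}.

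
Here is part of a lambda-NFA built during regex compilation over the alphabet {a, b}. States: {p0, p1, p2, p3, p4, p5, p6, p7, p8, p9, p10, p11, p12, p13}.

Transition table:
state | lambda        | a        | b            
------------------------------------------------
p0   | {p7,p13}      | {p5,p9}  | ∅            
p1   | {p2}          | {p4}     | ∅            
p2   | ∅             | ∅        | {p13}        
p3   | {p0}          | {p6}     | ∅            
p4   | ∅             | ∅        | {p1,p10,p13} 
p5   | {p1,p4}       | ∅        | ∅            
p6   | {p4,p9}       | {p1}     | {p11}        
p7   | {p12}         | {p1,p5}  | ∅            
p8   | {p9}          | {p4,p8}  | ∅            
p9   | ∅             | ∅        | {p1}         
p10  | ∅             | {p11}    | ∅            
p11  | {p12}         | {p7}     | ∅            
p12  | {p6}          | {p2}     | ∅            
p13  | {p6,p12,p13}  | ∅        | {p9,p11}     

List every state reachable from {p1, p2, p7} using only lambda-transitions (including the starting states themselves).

{p1, p2, p4, p6, p7, p9, p12}

Start with {p1, p2, p7}.
From p7 via lambda: add p12.
From p12 via lambda: add p6.
From p6 via lambda: add p4, p9.
No new states can be added; the closed set is {p1, p2, p4, p6, p7, p9, p12}.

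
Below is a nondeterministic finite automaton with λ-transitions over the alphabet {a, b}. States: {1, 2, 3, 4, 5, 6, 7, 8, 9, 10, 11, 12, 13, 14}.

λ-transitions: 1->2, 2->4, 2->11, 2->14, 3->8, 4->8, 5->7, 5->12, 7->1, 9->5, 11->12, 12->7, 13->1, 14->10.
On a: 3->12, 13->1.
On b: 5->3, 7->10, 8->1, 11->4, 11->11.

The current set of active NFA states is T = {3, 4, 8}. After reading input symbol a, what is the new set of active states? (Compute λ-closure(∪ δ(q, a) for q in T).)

{1, 2, 4, 7, 8, 10, 11, 12, 14}

3 on a → {12}.
No a-transition from 4, 8.
Union after reading a: {12}.
Now take the λ-closure:
From 12 via λ: add 7.
From 7 via λ: add 1.
From 1 via λ: add 2.
From 2 via λ: add 4, 11, 14.
From 4 via λ: add 8.
From 14 via λ: add 10.
No new states can be added; the closed set is {1, 2, 4, 7, 8, 10, 11, 12, 14}.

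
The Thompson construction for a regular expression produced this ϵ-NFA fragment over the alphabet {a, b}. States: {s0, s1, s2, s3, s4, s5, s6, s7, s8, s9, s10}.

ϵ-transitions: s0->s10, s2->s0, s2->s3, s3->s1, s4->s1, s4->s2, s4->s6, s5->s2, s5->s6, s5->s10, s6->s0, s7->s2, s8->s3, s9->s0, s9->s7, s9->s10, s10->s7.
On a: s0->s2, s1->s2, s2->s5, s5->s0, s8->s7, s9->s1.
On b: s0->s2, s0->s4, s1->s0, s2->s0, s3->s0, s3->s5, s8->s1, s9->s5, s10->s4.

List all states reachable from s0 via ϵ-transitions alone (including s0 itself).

Start with {s0}.
From s0 via ϵ: add s10.
From s10 via ϵ: add s7.
From s7 via ϵ: add s2.
From s2 via ϵ: add s3.
From s3 via ϵ: add s1.
No new states can be added; the closed set is {s0, s1, s2, s3, s7, s10}.

{s0, s1, s2, s3, s7, s10}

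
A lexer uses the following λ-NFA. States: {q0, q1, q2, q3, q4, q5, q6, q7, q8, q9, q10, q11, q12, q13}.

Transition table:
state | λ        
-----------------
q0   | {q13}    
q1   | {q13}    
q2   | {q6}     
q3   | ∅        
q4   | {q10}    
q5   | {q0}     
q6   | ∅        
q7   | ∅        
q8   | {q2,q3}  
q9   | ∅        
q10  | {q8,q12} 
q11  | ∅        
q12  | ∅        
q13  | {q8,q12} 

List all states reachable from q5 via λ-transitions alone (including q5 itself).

{q0, q2, q3, q5, q6, q8, q12, q13}

Start with {q5}.
From q5 via λ: add q0.
From q0 via λ: add q13.
From q13 via λ: add q8, q12.
From q8 via λ: add q2, q3.
From q2 via λ: add q6.
No new states can be added; the closed set is {q0, q2, q3, q5, q6, q8, q12, q13}.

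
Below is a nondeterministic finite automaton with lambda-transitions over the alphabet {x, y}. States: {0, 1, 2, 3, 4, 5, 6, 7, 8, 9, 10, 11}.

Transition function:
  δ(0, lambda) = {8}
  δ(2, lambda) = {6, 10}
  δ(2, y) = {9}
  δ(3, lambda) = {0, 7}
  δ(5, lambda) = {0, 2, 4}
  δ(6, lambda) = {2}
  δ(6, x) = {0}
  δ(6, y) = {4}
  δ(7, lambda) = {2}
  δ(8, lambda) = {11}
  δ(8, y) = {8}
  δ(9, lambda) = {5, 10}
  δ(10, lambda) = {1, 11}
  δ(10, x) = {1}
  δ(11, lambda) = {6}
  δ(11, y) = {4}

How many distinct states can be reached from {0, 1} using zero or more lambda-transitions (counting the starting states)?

Start with {0, 1}.
From 0 via lambda: add 8.
From 8 via lambda: add 11.
From 11 via lambda: add 6.
From 6 via lambda: add 2.
From 2 via lambda: add 10.
lambda-closure = {0, 1, 2, 6, 8, 10, 11}, which has 7 states.

7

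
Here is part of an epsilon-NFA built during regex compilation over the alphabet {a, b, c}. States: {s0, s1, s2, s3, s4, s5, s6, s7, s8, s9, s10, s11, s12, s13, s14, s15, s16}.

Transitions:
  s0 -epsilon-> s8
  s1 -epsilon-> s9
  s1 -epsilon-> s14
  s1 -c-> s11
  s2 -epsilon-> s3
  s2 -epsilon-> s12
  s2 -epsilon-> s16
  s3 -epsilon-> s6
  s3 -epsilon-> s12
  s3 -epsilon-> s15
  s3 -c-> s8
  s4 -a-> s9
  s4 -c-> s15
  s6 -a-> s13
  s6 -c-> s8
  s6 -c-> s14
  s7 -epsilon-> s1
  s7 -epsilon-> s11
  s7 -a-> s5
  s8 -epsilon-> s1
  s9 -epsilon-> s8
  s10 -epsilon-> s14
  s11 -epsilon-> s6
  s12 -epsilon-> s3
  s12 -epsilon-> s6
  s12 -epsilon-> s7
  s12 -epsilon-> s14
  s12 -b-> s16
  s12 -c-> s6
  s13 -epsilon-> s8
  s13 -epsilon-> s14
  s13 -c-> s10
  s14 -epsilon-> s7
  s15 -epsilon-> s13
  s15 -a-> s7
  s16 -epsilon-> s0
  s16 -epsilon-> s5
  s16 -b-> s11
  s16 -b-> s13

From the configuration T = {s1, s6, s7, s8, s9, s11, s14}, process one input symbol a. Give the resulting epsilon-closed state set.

{s1, s5, s6, s7, s8, s9, s11, s13, s14}

s6 on a → {s13}.
s7 on a → {s5}.
No a-transition from s1, s8, s9, s11, s14.
Union after reading a: {s5, s13}.
Now take the epsilon-closure:
From s13 via epsilon: add s8, s14.
From s8 via epsilon: add s1.
From s14 via epsilon: add s7.
From s1 via epsilon: add s9.
From s7 via epsilon: add s11.
From s11 via epsilon: add s6.
No new states can be added; the closed set is {s1, s5, s6, s7, s8, s9, s11, s13, s14}.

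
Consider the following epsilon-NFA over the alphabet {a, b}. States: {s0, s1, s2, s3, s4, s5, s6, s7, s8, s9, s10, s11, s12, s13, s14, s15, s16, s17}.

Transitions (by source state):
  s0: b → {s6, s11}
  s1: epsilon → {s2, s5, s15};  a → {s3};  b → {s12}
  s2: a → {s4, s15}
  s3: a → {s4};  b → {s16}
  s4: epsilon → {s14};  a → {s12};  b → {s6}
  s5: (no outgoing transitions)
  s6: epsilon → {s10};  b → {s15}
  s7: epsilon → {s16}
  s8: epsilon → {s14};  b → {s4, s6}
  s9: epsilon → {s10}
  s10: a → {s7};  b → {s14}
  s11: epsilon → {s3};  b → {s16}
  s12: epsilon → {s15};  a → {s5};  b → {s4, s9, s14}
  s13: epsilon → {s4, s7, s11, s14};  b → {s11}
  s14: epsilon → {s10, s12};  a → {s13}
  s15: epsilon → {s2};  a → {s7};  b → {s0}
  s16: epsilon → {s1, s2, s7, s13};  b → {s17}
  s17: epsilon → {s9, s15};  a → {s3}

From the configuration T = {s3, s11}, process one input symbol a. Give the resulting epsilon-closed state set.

s3 on a → {s4}.
No a-transition from s11.
Union after reading a: {s4}.
Now take the epsilon-closure:
From s4 via epsilon: add s14.
From s14 via epsilon: add s10, s12.
From s12 via epsilon: add s15.
From s15 via epsilon: add s2.
No new states can be added; the closed set is {s2, s4, s10, s12, s14, s15}.

{s2, s4, s10, s12, s14, s15}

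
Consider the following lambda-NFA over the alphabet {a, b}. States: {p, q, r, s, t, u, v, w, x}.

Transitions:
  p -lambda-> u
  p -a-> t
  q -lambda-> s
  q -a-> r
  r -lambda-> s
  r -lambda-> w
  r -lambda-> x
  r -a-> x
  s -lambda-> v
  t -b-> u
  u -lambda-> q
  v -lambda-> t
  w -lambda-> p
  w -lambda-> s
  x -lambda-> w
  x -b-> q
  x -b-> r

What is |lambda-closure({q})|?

Start with {q}.
From q via lambda: add s.
From s via lambda: add v.
From v via lambda: add t.
lambda-closure = {q, s, t, v}, which has 4 states.

4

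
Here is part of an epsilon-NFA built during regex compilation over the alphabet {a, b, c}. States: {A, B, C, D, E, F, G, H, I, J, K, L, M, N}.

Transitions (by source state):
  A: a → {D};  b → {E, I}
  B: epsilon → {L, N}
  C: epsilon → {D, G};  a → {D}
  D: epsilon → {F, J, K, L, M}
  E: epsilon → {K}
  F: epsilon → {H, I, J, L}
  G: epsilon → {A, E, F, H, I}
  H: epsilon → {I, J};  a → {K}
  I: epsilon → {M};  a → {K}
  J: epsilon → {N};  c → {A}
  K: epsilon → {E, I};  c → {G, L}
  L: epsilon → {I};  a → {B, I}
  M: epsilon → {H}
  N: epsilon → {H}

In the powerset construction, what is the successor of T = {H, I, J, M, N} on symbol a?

H on a → {K}.
I on a → {K}.
No a-transition from J, M, N.
Union after reading a: {K}.
Now take the epsilon-closure:
From K via epsilon: add E, I.
From I via epsilon: add M.
From M via epsilon: add H.
From H via epsilon: add J.
From J via epsilon: add N.
No new states can be added; the closed set is {E, H, I, J, K, M, N}.

{E, H, I, J, K, M, N}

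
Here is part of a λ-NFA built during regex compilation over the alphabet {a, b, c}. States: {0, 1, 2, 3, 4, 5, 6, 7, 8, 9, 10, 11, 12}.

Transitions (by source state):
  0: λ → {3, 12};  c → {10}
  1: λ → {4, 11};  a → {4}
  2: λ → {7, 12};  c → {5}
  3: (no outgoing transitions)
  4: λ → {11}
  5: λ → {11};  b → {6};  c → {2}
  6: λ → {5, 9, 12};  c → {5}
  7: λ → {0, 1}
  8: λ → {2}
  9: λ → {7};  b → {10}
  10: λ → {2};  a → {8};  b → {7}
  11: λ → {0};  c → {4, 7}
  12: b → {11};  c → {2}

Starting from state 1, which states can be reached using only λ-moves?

{0, 1, 3, 4, 11, 12}

Start with {1}.
From 1 via λ: add 4, 11.
From 11 via λ: add 0.
From 0 via λ: add 3, 12.
No new states can be added; the closed set is {0, 1, 3, 4, 11, 12}.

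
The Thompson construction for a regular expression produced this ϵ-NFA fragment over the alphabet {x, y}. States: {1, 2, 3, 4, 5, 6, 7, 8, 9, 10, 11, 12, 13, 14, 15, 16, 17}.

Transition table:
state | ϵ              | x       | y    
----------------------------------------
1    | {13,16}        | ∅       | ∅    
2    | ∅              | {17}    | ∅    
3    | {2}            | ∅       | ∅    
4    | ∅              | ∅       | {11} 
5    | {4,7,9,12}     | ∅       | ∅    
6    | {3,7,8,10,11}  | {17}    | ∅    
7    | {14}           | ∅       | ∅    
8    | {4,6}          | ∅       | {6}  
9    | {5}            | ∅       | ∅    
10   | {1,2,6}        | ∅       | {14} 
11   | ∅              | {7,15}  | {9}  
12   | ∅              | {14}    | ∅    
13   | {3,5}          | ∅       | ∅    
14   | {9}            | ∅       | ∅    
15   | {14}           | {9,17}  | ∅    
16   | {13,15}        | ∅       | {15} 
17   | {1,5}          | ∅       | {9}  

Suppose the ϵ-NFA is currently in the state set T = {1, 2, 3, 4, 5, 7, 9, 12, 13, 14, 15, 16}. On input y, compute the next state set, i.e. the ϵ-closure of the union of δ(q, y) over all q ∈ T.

{4, 5, 7, 9, 11, 12, 14, 15}

4 on y → {11}.
16 on y → {15}.
No y-transition from 1, 2, 3, 5, 7, 9, 12, 13, 14, 15.
Union after reading y: {11, 15}.
Now take the ϵ-closure:
From 15 via ϵ: add 14.
From 14 via ϵ: add 9.
From 9 via ϵ: add 5.
From 5 via ϵ: add 4, 7, 12.
No new states can be added; the closed set is {4, 5, 7, 9, 11, 12, 14, 15}.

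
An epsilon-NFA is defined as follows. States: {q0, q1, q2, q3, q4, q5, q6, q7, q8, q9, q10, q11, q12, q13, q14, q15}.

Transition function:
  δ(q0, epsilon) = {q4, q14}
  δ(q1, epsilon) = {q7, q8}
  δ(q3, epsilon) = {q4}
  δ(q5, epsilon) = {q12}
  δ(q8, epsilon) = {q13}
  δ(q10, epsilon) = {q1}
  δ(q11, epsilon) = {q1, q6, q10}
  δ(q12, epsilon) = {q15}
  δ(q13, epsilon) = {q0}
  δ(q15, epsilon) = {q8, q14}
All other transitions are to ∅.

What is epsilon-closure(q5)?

Start with {q5}.
From q5 via epsilon: add q12.
From q12 via epsilon: add q15.
From q15 via epsilon: add q8, q14.
From q8 via epsilon: add q13.
From q13 via epsilon: add q0.
From q0 via epsilon: add q4.
No new states can be added; the closed set is {q0, q4, q5, q8, q12, q13, q14, q15}.

{q0, q4, q5, q8, q12, q13, q14, q15}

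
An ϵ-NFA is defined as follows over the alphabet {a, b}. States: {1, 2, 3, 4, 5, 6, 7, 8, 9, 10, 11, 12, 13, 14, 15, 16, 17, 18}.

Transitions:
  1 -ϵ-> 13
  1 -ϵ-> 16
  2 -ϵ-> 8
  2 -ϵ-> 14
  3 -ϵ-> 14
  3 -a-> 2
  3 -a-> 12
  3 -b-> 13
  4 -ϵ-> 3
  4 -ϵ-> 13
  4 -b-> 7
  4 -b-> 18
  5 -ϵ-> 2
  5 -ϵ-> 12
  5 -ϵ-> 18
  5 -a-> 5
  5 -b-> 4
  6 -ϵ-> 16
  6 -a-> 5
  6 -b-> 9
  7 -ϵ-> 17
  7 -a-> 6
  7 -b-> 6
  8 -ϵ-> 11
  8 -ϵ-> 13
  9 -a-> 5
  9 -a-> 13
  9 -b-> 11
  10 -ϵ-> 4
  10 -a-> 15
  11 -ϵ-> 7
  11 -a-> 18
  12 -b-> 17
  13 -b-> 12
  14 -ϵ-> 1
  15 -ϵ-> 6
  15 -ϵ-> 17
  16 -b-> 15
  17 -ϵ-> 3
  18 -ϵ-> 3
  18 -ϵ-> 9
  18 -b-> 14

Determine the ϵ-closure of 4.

{1, 3, 4, 13, 14, 16}

Start with {4}.
From 4 via ϵ: add 3, 13.
From 3 via ϵ: add 14.
From 14 via ϵ: add 1.
From 1 via ϵ: add 16.
No new states can be added; the closed set is {1, 3, 4, 13, 14, 16}.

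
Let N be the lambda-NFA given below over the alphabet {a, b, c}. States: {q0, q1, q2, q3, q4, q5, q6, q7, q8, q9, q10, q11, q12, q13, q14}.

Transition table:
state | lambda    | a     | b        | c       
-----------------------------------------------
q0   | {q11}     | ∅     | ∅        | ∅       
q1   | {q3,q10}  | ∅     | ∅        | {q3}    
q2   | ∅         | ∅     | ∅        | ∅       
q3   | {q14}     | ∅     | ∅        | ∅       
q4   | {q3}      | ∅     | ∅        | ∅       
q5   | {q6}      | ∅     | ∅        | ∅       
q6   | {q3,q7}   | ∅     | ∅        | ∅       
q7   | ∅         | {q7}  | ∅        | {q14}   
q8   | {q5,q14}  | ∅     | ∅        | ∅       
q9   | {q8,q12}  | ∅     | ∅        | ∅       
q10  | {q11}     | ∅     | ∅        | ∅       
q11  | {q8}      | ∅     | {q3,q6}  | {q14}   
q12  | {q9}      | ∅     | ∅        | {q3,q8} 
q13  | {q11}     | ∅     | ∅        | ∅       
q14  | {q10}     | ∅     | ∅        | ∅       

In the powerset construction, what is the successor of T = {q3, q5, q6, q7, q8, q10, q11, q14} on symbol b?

q11 on b → {q3, q6}.
No b-transition from q3, q5, q6, q7, q8, q10, q14.
Union after reading b: {q3, q6}.
Now take the lambda-closure:
From q3 via lambda: add q14.
From q6 via lambda: add q7.
From q14 via lambda: add q10.
From q10 via lambda: add q11.
From q11 via lambda: add q8.
From q8 via lambda: add q5.
No new states can be added; the closed set is {q3, q5, q6, q7, q8, q10, q11, q14}.

{q3, q5, q6, q7, q8, q10, q11, q14}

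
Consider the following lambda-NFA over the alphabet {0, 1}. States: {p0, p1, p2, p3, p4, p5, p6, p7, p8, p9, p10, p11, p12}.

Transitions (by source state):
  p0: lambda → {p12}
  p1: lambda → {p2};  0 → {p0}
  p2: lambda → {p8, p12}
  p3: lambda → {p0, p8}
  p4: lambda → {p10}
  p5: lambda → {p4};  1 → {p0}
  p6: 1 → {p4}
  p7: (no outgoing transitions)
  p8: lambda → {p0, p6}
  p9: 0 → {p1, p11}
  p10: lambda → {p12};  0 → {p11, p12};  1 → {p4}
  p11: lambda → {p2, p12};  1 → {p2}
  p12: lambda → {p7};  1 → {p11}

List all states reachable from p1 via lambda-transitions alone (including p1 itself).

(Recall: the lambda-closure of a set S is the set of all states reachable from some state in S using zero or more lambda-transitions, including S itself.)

Start with {p1}.
From p1 via lambda: add p2.
From p2 via lambda: add p8, p12.
From p8 via lambda: add p0, p6.
From p12 via lambda: add p7.
No new states can be added; the closed set is {p0, p1, p2, p6, p7, p8, p12}.

{p0, p1, p2, p6, p7, p8, p12}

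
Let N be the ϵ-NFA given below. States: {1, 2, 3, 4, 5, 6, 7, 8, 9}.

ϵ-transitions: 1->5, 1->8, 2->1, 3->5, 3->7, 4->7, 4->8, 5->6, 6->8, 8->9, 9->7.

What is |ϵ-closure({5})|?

5

Start with {5}.
From 5 via ϵ: add 6.
From 6 via ϵ: add 8.
From 8 via ϵ: add 9.
From 9 via ϵ: add 7.
ϵ-closure = {5, 6, 7, 8, 9}, which has 5 states.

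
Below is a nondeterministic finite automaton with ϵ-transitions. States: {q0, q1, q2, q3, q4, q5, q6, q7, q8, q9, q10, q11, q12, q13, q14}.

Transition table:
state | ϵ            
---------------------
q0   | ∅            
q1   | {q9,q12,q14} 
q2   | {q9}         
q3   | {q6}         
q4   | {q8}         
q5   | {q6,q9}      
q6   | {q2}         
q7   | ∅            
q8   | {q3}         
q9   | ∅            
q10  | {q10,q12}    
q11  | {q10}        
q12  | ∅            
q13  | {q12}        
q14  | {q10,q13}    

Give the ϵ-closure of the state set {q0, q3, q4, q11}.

Start with {q0, q3, q4, q11}.
From q3 via ϵ: add q6.
From q4 via ϵ: add q8.
From q11 via ϵ: add q10.
From q6 via ϵ: add q2.
From q10 via ϵ: add q12.
From q2 via ϵ: add q9.
No new states can be added; the closed set is {q0, q2, q3, q4, q6, q8, q9, q10, q11, q12}.

{q0, q2, q3, q4, q6, q8, q9, q10, q11, q12}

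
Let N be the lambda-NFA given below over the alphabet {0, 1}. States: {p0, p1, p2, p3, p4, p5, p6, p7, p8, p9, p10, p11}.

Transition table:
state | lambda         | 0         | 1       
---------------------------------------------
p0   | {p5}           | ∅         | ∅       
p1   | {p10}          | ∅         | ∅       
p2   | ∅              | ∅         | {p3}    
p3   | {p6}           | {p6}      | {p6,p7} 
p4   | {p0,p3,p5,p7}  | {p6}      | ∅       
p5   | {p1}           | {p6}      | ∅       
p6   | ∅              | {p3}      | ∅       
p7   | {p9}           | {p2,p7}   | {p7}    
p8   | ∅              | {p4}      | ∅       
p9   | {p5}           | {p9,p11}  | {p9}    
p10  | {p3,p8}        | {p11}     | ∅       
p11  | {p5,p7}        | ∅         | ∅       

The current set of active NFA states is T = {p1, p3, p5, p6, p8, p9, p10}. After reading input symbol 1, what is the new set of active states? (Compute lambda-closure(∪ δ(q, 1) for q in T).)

{p1, p3, p5, p6, p7, p8, p9, p10}

p3 on 1 → {p6, p7}.
p9 on 1 → {p9}.
No 1-transition from p1, p5, p6, p8, p10.
Union after reading 1: {p6, p7, p9}.
Now take the lambda-closure:
From p9 via lambda: add p5.
From p5 via lambda: add p1.
From p1 via lambda: add p10.
From p10 via lambda: add p3, p8.
No new states can be added; the closed set is {p1, p3, p5, p6, p7, p8, p9, p10}.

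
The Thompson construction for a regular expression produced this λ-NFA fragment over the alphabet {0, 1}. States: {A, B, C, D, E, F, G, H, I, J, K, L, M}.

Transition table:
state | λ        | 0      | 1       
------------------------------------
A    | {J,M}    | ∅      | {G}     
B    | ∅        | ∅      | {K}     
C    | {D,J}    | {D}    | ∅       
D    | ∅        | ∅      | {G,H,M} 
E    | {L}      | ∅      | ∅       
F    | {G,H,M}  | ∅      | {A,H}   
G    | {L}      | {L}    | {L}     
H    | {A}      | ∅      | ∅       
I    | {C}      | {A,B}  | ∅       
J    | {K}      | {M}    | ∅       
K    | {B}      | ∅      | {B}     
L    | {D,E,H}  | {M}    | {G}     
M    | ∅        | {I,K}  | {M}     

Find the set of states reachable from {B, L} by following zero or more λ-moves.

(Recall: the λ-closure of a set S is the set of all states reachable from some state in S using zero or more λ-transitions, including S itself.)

{A, B, D, E, H, J, K, L, M}

Start with {B, L}.
From L via λ: add D, E, H.
From H via λ: add A.
From A via λ: add J, M.
From J via λ: add K.
No new states can be added; the closed set is {A, B, D, E, H, J, K, L, M}.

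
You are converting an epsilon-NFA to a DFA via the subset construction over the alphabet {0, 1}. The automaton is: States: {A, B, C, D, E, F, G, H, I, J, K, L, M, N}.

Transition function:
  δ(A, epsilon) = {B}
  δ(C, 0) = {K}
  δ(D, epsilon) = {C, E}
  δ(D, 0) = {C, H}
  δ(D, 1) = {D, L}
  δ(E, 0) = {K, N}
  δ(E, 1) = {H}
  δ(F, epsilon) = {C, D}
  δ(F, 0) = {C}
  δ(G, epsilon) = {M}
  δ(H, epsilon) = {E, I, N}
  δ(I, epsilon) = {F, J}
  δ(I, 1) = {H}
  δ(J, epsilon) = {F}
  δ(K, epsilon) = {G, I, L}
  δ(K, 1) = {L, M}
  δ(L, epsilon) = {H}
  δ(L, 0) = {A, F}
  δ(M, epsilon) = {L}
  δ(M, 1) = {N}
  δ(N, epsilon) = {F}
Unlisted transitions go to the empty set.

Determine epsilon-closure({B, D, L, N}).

Start with {B, D, L, N}.
From D via epsilon: add C, E.
From L via epsilon: add H.
From N via epsilon: add F.
From H via epsilon: add I.
From I via epsilon: add J.
No new states can be added; the closed set is {B, C, D, E, F, H, I, J, L, N}.

{B, C, D, E, F, H, I, J, L, N}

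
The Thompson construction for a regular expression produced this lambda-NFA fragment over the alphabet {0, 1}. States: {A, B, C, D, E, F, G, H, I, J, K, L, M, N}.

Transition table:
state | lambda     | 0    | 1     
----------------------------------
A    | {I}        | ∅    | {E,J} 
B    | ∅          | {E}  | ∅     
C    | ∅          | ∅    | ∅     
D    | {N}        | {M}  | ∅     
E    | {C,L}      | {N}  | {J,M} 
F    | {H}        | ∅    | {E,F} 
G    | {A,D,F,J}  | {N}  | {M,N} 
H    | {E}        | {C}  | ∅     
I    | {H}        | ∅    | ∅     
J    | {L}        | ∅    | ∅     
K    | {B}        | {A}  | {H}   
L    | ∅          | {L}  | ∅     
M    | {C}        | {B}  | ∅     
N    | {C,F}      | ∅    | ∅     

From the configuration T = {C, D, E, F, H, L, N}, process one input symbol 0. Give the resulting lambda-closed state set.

{C, E, F, H, L, M, N}

D on 0 → {M}.
E on 0 → {N}.
H on 0 → {C}.
L on 0 → {L}.
No 0-transition from C, F, N.
Union after reading 0: {C, L, M, N}.
Now take the lambda-closure:
From N via lambda: add F.
From F via lambda: add H.
From H via lambda: add E.
No new states can be added; the closed set is {C, E, F, H, L, M, N}.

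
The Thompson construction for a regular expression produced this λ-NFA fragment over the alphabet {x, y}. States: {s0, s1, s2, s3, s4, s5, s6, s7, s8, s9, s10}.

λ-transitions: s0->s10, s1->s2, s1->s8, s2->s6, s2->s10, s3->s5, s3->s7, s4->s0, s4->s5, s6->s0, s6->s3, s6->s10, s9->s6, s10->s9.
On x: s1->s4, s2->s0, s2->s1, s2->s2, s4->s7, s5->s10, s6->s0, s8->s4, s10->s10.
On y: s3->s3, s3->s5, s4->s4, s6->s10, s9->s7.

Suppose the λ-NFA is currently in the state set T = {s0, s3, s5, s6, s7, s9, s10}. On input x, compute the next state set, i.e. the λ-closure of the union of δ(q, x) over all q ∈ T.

{s0, s3, s5, s6, s7, s9, s10}

s5 on x → {s10}.
s6 on x → {s0}.
s10 on x → {s10}.
No x-transition from s0, s3, s7, s9.
Union after reading x: {s0, s10}.
Now take the λ-closure:
From s10 via λ: add s9.
From s9 via λ: add s6.
From s6 via λ: add s3.
From s3 via λ: add s5, s7.
No new states can be added; the closed set is {s0, s3, s5, s6, s7, s9, s10}.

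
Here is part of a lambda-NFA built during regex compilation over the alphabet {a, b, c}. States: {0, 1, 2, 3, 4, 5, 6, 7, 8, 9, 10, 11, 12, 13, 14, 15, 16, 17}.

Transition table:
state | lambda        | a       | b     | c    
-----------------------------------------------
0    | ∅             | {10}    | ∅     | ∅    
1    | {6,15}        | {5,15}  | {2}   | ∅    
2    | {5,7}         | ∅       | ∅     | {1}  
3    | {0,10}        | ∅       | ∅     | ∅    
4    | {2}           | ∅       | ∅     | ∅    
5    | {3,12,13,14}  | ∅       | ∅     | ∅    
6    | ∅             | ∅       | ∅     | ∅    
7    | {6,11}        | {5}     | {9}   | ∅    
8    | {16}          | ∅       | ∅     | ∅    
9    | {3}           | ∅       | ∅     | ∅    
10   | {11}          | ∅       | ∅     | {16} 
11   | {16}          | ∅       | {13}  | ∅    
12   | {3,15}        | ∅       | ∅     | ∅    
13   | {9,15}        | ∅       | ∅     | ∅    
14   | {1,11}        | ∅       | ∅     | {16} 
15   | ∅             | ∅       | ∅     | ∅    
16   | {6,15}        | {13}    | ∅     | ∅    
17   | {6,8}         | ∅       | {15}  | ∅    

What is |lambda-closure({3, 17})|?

Start with {3, 17}.
From 3 via lambda: add 0, 10.
From 17 via lambda: add 6, 8.
From 8 via lambda: add 16.
From 10 via lambda: add 11.
From 16 via lambda: add 15.
lambda-closure = {0, 3, 6, 8, 10, 11, 15, 16, 17}, which has 9 states.

9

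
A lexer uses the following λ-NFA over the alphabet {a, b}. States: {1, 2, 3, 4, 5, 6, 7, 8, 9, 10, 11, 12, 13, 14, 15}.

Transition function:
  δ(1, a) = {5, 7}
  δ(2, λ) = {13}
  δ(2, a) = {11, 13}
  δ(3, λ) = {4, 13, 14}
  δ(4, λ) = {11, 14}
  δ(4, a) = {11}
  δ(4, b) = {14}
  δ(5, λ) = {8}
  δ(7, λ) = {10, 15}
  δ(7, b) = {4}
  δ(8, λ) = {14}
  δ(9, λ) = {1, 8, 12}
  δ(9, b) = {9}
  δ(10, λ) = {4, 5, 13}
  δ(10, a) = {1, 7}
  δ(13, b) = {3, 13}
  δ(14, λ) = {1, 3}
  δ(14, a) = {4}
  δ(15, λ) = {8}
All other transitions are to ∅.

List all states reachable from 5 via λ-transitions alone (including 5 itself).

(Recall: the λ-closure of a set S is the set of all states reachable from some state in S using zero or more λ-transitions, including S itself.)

Start with {5}.
From 5 via λ: add 8.
From 8 via λ: add 14.
From 14 via λ: add 1, 3.
From 3 via λ: add 4, 13.
From 4 via λ: add 11.
No new states can be added; the closed set is {1, 3, 4, 5, 8, 11, 13, 14}.

{1, 3, 4, 5, 8, 11, 13, 14}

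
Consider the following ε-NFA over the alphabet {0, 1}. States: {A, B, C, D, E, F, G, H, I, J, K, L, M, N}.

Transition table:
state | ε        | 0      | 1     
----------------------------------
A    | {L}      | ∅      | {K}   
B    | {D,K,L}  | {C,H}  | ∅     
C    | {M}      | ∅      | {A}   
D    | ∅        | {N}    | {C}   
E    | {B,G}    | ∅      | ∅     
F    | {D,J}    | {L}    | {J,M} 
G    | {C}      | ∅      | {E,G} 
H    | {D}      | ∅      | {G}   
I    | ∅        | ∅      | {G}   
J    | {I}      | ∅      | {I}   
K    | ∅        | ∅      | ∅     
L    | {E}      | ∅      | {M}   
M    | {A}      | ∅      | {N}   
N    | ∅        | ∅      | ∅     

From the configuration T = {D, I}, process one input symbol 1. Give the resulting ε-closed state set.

D on 1 → {C}.
I on 1 → {G}.
Union after reading 1: {C, G}.
Now take the ε-closure:
From C via ε: add M.
From M via ε: add A.
From A via ε: add L.
From L via ε: add E.
From E via ε: add B.
From B via ε: add D, K.
No new states can be added; the closed set is {A, B, C, D, E, G, K, L, M}.

{A, B, C, D, E, G, K, L, M}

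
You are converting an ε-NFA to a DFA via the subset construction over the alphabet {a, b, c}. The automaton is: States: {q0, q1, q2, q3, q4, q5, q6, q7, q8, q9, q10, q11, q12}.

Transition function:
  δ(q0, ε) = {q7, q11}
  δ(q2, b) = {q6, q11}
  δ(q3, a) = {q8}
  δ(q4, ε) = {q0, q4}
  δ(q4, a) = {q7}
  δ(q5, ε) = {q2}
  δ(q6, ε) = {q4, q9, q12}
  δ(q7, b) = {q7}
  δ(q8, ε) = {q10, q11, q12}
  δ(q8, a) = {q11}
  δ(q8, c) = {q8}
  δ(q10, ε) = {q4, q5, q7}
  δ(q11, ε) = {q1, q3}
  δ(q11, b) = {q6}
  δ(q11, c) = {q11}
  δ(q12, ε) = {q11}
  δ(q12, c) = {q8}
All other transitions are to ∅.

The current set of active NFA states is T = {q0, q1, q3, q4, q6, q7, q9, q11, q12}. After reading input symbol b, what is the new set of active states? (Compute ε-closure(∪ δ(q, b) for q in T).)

q7 on b → {q7}.
q11 on b → {q6}.
No b-transition from q0, q1, q3, q4, q6, q9, q12.
Union after reading b: {q6, q7}.
Now take the ε-closure:
From q6 via ε: add q4, q9, q12.
From q4 via ε: add q0.
From q12 via ε: add q11.
From q11 via ε: add q1, q3.
No new states can be added; the closed set is {q0, q1, q3, q4, q6, q7, q9, q11, q12}.

{q0, q1, q3, q4, q6, q7, q9, q11, q12}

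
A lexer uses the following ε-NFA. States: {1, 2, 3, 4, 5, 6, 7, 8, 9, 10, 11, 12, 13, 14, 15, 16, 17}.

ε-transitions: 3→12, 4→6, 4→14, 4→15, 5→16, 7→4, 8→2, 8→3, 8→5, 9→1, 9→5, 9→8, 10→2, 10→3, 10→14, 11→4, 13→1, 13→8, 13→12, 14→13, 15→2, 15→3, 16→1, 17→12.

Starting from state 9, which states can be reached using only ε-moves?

{1, 2, 3, 5, 8, 9, 12, 16}

Start with {9}.
From 9 via ε: add 1, 5, 8.
From 5 via ε: add 16.
From 8 via ε: add 2, 3.
From 3 via ε: add 12.
No new states can be added; the closed set is {1, 2, 3, 5, 8, 9, 12, 16}.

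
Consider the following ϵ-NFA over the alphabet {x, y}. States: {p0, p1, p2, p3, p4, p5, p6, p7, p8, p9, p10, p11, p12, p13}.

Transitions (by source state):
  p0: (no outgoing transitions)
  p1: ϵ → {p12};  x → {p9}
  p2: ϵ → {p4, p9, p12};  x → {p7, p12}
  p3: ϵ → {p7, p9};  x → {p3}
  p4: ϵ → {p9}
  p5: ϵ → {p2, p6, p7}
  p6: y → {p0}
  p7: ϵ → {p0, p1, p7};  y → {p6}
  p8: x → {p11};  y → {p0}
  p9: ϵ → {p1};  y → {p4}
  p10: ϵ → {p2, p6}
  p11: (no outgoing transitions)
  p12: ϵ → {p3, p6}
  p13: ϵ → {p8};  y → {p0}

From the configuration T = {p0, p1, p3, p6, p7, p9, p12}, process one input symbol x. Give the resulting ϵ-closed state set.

{p0, p1, p3, p6, p7, p9, p12}

p1 on x → {p9}.
p3 on x → {p3}.
No x-transition from p0, p6, p7, p9, p12.
Union after reading x: {p3, p9}.
Now take the ϵ-closure:
From p3 via ϵ: add p7.
From p9 via ϵ: add p1.
From p1 via ϵ: add p12.
From p7 via ϵ: add p0.
From p12 via ϵ: add p6.
No new states can be added; the closed set is {p0, p1, p3, p6, p7, p9, p12}.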